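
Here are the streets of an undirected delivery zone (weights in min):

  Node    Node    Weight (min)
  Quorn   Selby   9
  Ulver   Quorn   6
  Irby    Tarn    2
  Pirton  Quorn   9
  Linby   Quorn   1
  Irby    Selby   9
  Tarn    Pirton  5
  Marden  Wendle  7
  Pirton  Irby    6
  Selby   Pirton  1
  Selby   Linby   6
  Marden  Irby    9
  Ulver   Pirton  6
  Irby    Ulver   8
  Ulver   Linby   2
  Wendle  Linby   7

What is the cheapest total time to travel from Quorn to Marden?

Compare a few routes:
Quorn–Linby–Wendle–Marden: 1+7+7 = 15
Quorn–Linby–Ulver–Irby–Marden: 1+2+8+9 = 20
The minimum is 15 min via Quorn–Linby–Wendle–Marden.

15 min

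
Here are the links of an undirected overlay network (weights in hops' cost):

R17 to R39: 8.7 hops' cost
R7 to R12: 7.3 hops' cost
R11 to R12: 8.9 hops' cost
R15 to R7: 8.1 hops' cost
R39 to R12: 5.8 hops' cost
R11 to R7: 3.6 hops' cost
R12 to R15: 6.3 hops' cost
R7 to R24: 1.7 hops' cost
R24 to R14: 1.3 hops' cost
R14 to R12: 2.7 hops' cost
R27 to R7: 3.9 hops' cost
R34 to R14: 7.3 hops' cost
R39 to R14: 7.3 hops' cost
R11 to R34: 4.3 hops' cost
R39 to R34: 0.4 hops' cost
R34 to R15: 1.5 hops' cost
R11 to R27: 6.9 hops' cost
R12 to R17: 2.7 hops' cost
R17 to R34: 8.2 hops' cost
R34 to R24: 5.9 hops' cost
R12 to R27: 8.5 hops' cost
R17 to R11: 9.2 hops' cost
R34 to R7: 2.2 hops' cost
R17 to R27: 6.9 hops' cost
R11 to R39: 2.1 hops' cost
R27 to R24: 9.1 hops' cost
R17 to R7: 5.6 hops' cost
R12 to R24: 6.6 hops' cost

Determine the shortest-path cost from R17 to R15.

Candidate routes:
R17 - R12 - R15: 2.7+6.3 = 9
R17 - R7 - R34 - R15: 5.6+2.2+1.5 = 9.3
The minimum is 9 hops' cost via R17 - R12 - R15.

9 hops' cost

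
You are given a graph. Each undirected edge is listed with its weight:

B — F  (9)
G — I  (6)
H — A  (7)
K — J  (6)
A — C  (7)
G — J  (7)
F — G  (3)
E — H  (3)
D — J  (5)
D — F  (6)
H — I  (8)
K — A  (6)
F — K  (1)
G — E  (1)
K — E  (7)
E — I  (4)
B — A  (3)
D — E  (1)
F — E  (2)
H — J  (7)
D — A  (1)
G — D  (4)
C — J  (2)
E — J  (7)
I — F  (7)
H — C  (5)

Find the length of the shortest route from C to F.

9

Candidate routes:
C–H–E–F: 5+3+2 = 10
C–J–D–E–F: 2+5+1+2 = 10
C–J–K–F: 2+6+1 = 9
The minimum is 9 via C–J–K–F.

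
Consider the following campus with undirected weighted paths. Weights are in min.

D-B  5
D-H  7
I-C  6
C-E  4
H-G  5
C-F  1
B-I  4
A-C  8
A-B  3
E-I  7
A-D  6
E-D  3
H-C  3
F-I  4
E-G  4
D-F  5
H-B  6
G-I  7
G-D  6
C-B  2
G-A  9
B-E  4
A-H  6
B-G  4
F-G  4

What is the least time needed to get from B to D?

Running Dijkstra from B:
B: 0
C: 2  (via B)
A: 3  (via B)
F: 3  (via C)
E: 4  (via B)
G: 4  (via B)
I: 4  (via B)
D: 5  (via B)
Shortest route: B → D = 5 min.

5 min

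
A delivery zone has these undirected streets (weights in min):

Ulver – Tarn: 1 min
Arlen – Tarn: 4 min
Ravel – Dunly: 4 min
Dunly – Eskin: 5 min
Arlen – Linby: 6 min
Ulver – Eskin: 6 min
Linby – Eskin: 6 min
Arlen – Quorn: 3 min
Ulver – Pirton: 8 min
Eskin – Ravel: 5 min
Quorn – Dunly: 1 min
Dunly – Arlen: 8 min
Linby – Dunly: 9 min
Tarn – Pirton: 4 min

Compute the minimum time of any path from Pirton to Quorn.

Compare a few routes:
Pirton → Ulver → Tarn → Arlen → Quorn: 8+1+4+3 = 16
Pirton → Tarn → Ulver → Eskin → Dunly → Quorn: 4+1+6+5+1 = 17
Pirton → Tarn → Arlen → Quorn: 4+4+3 = 11
The minimum is 11 min via Pirton → Tarn → Arlen → Quorn.

11 min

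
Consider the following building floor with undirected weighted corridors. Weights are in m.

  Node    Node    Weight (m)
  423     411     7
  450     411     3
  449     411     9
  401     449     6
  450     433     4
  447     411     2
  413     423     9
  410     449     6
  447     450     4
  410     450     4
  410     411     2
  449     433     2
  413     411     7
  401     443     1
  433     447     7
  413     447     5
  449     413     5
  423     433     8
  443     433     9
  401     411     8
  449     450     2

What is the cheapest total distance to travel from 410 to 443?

11 m

Candidate routes:
410–450–449–401–443: 4+2+6+1 = 13
410–449–401–443: 6+6+1 = 13
410–411–401–443: 2+8+1 = 11
The minimum is 11 m via 410–411–401–443.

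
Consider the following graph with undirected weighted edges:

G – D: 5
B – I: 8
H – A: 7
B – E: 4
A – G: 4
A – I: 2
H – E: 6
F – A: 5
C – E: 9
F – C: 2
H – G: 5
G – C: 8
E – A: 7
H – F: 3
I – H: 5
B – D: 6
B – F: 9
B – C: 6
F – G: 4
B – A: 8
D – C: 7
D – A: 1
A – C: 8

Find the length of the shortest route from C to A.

7

Settle nodes by increasing distance from C:
C: 0
F: 2  (via C)
H: 5  (via F)
B: 6  (via C)
G: 6  (via F)
A: 7  (via F)
Shortest route: C–F–A = 7.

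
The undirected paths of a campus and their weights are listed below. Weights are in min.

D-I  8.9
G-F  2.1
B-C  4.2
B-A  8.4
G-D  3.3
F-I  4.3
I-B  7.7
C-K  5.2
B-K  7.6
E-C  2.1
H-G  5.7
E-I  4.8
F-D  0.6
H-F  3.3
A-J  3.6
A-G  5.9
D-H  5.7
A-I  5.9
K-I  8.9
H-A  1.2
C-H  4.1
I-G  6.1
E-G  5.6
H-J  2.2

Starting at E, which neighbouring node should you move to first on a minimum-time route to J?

Compare a few routes:
E–C–H–J: 2.1+4.1+2.2 = 8.4
E–G–F–H–J: 5.6+2.1+3.3+2.2 = 13.2
E–G–H–J: 5.6+5.7+2.2 = 13.5
E–C–H–A–J: 2.1+4.1+1.2+3.6 = 11
The minimum is 8.4 min via E–C–H–J.
So from E the first move is to C.

C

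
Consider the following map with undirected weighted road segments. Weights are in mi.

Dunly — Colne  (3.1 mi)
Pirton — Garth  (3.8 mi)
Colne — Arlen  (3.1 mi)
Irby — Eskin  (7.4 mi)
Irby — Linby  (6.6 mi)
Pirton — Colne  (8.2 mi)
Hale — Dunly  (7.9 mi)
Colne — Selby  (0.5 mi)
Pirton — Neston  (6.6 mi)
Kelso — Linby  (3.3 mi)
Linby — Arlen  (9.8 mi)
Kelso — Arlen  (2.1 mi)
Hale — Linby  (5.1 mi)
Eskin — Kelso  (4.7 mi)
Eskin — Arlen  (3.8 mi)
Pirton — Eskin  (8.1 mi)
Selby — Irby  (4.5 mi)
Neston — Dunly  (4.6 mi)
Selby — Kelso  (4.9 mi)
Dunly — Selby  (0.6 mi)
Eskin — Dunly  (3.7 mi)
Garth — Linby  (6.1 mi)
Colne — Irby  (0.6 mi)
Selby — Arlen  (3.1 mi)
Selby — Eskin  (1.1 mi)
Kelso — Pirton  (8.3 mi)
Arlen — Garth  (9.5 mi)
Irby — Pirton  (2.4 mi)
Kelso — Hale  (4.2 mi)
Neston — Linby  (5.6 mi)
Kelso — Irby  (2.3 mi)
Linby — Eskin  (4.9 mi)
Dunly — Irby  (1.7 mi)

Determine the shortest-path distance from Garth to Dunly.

7.9 mi

Candidate routes:
Garth → Pirton → Irby → Colne → Dunly: 3.8+2.4+0.6+3.1 = 9.9
Garth → Pirton → Irby → Selby → Dunly: 3.8+2.4+4.5+0.6 = 11.3
Garth → Pirton → Irby → Dunly: 3.8+2.4+1.7 = 7.9
Cheapest is Garth → Pirton → Irby → Dunly at 7.9 mi.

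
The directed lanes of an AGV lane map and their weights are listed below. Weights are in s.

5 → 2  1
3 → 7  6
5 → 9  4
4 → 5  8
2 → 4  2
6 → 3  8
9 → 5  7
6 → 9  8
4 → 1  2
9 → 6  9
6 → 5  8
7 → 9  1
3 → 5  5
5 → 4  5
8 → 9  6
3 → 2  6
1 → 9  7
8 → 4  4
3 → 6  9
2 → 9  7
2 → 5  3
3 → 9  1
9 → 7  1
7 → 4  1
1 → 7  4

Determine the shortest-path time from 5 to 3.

Compare a few routes:
5 → 2 → 9 → 6 → 3: 1+7+9+8 = 25
5 → 9 → 6 → 3: 4+9+8 = 21
The minimum is 21 s via 5 → 9 → 6 → 3.

21 s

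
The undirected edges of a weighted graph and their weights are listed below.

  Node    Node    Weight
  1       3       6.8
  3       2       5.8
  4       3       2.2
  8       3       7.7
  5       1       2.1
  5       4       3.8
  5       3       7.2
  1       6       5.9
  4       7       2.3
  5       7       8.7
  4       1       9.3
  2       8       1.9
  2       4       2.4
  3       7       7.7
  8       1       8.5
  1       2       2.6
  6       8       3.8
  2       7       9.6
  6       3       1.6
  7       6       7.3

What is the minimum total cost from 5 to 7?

Settle nodes by increasing distance from 5:
5: 0
1: 2.1  (via 5)
4: 3.8  (via 5)
2: 4.7  (via 1)
3: 6  (via 4)
7: 6.1  (via 4)
Shortest route: 5 → 4 → 7 = 6.1.

6.1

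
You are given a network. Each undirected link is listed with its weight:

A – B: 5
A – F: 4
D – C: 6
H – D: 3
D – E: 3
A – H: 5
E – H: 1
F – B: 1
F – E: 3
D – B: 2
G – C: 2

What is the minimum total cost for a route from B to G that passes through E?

Shortest B→E: B → F → E = 4
Shortest E→G: E → D → C → G = 11
Total via E: 4 + 11 = 15.

15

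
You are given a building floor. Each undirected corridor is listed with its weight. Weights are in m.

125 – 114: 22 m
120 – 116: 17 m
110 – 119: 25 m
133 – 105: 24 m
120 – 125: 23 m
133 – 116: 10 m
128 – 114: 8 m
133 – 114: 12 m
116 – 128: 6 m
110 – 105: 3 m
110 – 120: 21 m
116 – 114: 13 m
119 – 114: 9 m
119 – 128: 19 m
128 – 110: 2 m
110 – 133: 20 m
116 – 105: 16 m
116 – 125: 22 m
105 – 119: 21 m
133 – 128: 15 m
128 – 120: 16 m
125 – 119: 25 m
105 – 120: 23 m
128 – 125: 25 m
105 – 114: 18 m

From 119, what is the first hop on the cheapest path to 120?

114

Compare a few routes:
119 → 114 → 128 → 120: 9+8+16 = 33
119 → 128 → 120: 19+16 = 35
Cheapest is 119 → 114 → 128 → 120 at 33 m.
So from 119 the first move is to 114.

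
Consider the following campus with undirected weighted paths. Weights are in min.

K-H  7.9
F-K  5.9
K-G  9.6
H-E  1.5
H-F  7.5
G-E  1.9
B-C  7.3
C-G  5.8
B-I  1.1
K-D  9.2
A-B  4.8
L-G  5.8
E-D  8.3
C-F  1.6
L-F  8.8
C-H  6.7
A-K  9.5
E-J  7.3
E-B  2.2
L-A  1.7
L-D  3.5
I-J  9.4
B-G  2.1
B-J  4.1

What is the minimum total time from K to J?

15.7 min

Settle nodes by increasing distance from K:
K: 0
F: 5.9  (via K)
C: 7.5  (via F)
H: 7.9  (via K)
D: 9.2  (via K)
E: 9.4  (via H)
A: 9.5  (via K)
G: 9.6  (via K)
L: 11.2  (via A)
B: 11.6  (via E)
I: 12.7  (via B)
J: 15.7  (via B)
Shortest route: K → H → E → B → J = 15.7 min.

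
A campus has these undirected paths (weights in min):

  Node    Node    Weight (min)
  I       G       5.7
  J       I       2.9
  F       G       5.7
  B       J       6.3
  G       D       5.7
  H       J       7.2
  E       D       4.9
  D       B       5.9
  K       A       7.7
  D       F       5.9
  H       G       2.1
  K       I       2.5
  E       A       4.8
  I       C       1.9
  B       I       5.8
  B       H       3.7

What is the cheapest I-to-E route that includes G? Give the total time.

16.3 min

Best I to G: I–G costing 5.7
Best G to E: G–D–E costing 10.6
Total via G: 5.7 + 10.6 = 16.3 min.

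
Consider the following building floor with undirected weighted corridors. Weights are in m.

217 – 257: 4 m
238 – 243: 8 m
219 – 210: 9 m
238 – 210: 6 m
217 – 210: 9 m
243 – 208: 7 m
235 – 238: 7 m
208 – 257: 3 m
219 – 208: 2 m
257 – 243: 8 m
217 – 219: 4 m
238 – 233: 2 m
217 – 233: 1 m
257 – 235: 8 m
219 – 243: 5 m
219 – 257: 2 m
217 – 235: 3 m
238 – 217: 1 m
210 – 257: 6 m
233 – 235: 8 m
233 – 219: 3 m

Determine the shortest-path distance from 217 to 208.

6 m

Shortest distances from 217:
217: 0
233: 1  (via 217)
238: 1  (via 217)
235: 3  (via 217)
257: 4  (via 217)
219: 4  (via 217)
208: 6  (via 219)
Shortest route: 217–219–208 = 6 m.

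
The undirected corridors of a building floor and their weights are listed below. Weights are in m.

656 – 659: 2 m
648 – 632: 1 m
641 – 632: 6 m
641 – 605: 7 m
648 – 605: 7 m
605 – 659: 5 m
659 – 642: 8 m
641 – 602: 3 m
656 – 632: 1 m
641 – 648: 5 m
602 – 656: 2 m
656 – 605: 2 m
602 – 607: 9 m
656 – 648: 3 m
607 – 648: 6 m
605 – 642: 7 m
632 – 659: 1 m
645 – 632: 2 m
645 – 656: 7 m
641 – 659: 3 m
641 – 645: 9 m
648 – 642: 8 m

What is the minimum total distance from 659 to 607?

Candidate routes:
659 - 632 - 656 - 648 - 607: 1+1+3+6 = 11
659 - 632 - 648 - 607: 1+1+6 = 8
659 - 656 - 632 - 648 - 607: 2+1+1+6 = 10
The minimum is 8 m via 659 - 632 - 648 - 607.

8 m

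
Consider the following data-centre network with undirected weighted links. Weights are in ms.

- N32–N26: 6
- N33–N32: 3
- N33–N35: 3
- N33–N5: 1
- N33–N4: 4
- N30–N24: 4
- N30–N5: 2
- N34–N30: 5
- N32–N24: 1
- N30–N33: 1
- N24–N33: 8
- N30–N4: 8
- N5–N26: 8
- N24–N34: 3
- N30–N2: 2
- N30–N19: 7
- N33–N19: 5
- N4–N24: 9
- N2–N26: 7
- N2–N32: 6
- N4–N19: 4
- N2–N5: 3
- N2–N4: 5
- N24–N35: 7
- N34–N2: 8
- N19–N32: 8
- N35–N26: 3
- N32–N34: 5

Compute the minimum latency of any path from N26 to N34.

10 ms

Shortest distances from N26:
N26: 0
N35: 3  (via N26)
N32: 6  (via N26)
N33: 6  (via N35)
N24: 7  (via N32)
N30: 7  (via N33)
N2: 7  (via N26)
N5: 7  (via N33)
N34: 10  (via N24)
Shortest route: N26–N32–N24–N34 = 10 ms.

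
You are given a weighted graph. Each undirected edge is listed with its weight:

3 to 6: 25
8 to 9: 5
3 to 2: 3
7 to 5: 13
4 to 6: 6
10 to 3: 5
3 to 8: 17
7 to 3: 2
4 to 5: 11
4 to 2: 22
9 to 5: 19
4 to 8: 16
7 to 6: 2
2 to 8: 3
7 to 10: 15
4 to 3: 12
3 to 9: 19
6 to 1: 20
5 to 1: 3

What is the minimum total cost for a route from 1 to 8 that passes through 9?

27

Best 1 to 9: 1 → 5 → 9 costing 22
Shortest 9→8: 9 → 8 = 5
Total via 9: 22 + 5 = 27.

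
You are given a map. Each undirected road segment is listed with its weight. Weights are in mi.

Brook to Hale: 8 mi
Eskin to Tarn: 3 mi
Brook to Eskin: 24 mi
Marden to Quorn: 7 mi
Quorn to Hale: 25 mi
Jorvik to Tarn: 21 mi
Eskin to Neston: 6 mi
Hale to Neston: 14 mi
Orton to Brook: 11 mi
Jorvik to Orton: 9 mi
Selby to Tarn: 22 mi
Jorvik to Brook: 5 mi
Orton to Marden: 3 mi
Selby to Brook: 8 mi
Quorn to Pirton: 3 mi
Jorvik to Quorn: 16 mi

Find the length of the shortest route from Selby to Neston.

Candidate routes:
Selby–Brook–Eskin–Neston: 8+24+6 = 38
Selby–Tarn–Eskin–Neston: 22+3+6 = 31
Selby–Brook–Hale–Neston: 8+8+14 = 30
Selby–Brook–Jorvik–Tarn–Eskin–Neston: 8+5+21+3+6 = 43
Cheapest is Selby–Brook–Hale–Neston at 30 mi.

30 mi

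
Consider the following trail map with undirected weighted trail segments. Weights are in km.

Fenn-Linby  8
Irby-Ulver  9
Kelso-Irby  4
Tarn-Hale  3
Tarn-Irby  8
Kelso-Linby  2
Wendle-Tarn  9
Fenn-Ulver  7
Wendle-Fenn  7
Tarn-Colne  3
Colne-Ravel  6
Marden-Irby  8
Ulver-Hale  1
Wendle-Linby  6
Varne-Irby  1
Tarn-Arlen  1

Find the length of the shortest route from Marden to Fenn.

Running Dijkstra from Marden:
Marden: 0
Irby: 8  (via Marden)
Varne: 9  (via Irby)
Kelso: 12  (via Irby)
Linby: 14  (via Kelso)
Tarn: 16  (via Irby)
Ulver: 17  (via Irby)
Arlen: 17  (via Tarn)
Hale: 18  (via Ulver)
Colne: 19  (via Tarn)
Wendle: 20  (via Linby)
Fenn: 22  (via Linby)
Shortest route: Marden–Irby–Kelso–Linby–Fenn = 22 km.

22 km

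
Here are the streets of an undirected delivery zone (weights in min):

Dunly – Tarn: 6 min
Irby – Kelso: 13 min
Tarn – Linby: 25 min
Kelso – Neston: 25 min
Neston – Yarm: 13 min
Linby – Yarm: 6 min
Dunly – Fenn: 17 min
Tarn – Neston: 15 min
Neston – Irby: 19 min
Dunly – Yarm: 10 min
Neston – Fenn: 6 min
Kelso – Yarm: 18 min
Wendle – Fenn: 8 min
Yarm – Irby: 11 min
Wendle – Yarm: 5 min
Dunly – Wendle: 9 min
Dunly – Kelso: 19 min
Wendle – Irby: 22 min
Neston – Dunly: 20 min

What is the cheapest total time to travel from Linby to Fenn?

Candidate routes:
Linby → Yarm → Neston → Fenn: 6+13+6 = 25
Linby → Yarm → Wendle → Fenn: 6+5+8 = 19
Cheapest is Linby → Yarm → Wendle → Fenn at 19 min.

19 min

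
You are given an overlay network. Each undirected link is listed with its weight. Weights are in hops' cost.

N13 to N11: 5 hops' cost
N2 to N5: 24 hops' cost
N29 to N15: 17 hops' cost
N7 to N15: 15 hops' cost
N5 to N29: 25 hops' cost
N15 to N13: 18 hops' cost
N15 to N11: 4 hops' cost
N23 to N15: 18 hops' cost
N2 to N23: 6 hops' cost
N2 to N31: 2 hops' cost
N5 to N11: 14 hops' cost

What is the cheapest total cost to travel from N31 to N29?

Candidate routes:
N31 - N2 - N23 - N15 - N29: 2+6+18+17 = 43
N31 - N2 - N5 - N11 - N15 - N29: 2+24+14+4+17 = 61
N31 - N2 - N23 - N15 - N11 - N5 - N29: 2+6+18+4+14+25 = 69
N31 - N2 - N5 - N29: 2+24+25 = 51
Cheapest is N31 - N2 - N23 - N15 - N29 at 43 hops' cost.

43 hops' cost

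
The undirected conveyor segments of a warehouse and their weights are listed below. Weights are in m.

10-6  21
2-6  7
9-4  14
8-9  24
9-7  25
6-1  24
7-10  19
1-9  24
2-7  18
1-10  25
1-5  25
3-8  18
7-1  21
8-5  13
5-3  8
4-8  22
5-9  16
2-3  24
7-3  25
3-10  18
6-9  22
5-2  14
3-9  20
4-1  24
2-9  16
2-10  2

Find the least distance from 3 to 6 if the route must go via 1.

57 m

Shortest 3→1: 3 → 5 → 1 = 33
Shortest 1→6: 1 → 6 = 24
Total via 1: 33 + 24 = 57 m.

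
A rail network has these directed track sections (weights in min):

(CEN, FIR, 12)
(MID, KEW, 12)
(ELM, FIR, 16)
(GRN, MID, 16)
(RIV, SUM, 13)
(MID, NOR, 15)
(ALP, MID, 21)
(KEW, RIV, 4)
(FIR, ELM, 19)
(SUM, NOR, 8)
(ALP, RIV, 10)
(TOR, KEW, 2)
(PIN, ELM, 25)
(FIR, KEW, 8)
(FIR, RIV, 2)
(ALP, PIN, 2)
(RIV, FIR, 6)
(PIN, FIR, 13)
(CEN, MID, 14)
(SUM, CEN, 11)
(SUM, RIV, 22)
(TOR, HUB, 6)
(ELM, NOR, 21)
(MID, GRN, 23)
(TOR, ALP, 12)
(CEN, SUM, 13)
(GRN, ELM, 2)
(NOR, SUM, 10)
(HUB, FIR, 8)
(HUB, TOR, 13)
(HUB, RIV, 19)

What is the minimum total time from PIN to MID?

53 min

Enumerating some paths:
PIN → FIR → KEW → RIV → SUM → CEN → MID: 13+8+4+13+11+14 = 63
PIN → FIR → RIV → SUM → CEN → MID: 13+2+13+11+14 = 53
Cheapest is PIN → FIR → RIV → SUM → CEN → MID at 53 min.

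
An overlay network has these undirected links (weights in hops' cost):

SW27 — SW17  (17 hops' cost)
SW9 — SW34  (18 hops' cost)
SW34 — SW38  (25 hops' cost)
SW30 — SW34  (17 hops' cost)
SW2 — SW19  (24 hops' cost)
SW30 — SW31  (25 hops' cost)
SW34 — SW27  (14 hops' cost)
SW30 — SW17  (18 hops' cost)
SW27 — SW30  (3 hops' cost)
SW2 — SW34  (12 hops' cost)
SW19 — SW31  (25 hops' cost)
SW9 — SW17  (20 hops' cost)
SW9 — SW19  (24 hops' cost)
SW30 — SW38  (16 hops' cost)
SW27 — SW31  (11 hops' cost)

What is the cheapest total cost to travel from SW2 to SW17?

43 hops' cost

Enumerating some paths:
SW2–SW34–SW27–SW30–SW17: 12+14+3+18 = 47
SW2–SW34–SW27–SW17: 12+14+17 = 43
Cheapest is SW2–SW34–SW27–SW17 at 43 hops' cost.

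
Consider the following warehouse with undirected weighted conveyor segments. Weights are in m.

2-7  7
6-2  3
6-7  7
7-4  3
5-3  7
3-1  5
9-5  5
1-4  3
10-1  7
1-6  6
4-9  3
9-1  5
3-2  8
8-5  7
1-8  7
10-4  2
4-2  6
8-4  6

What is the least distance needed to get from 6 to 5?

16 m

Candidate routes:
6 → 1 → 9 → 5: 6+5+5 = 16
6 → 2 → 4 → 9 → 5: 3+6+3+5 = 17
The minimum is 16 m via 6 → 1 → 9 → 5.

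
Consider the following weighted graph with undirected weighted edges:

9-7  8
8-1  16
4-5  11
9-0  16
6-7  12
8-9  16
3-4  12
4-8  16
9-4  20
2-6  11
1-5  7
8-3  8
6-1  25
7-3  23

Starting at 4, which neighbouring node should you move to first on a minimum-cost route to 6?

9

Candidate routes:
4–9–7–6: 20+8+12 = 40
4–3–7–6: 12+23+12 = 47
4–5–1–6: 11+7+25 = 43
Cheapest is 4–9–7–6 at 40.
So from 4 the first move is to 9.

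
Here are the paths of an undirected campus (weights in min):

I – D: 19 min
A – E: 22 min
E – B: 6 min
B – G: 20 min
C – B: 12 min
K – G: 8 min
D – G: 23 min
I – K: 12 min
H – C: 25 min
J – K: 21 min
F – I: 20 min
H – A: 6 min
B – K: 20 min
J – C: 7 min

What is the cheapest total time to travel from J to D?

Settle nodes by increasing distance from J:
J: 0
C: 7  (via J)
B: 19  (via C)
K: 21  (via J)
E: 25  (via B)
G: 29  (via K)
H: 32  (via C)
I: 33  (via K)
A: 38  (via H)
D: 52  (via G)
Shortest route: J → K → G → D = 52 min.

52 min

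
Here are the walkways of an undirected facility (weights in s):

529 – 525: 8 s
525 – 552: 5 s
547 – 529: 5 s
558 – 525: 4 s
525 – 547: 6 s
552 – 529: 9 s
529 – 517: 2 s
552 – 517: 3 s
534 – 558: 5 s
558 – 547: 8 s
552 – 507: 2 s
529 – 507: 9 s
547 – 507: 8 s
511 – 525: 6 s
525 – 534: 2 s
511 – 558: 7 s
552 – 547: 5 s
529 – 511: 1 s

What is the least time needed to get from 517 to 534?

Candidate routes:
517–529–547–525–534: 2+5+6+2 = 15
517–552–525–534: 3+5+2 = 10
517–529–525–534: 2+8+2 = 12
517–529–511–525–534: 2+1+6+2 = 11
The minimum is 10 s via 517–552–525–534.

10 s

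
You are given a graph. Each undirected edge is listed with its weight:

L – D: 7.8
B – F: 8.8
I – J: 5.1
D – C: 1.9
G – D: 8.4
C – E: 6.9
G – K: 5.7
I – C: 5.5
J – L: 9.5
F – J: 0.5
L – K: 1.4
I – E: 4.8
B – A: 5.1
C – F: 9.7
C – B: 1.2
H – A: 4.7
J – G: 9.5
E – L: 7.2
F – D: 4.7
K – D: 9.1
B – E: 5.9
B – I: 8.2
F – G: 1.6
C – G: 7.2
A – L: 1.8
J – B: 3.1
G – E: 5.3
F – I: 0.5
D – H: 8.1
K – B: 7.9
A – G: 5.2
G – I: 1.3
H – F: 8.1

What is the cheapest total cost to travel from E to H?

Running Dijkstra from E:
E: 0
I: 4.8  (via E)
F: 5.3  (via I)
G: 5.3  (via E)
J: 5.8  (via F)
B: 5.9  (via E)
C: 6.9  (via E)
L: 7.2  (via E)
K: 8.6  (via L)
D: 8.8  (via C)
A: 9  (via L)
H: 13.4  (via F)
Shortest route: E–I–F–H = 13.4.

13.4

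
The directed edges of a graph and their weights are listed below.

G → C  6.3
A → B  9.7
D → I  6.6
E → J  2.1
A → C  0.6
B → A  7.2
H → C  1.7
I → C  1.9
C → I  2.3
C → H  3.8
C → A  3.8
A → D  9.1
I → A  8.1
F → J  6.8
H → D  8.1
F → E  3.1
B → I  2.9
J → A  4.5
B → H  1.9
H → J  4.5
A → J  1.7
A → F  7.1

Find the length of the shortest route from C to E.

14

Enumerating some paths:
C–I–A–F–E: 2.3+8.1+7.1+3.1 = 20.6
C–A–F–E: 3.8+7.1+3.1 = 14
C–H–J–A–F–E: 3.8+4.5+4.5+7.1+3.1 = 23
Cheapest is C–A–F–E at 14.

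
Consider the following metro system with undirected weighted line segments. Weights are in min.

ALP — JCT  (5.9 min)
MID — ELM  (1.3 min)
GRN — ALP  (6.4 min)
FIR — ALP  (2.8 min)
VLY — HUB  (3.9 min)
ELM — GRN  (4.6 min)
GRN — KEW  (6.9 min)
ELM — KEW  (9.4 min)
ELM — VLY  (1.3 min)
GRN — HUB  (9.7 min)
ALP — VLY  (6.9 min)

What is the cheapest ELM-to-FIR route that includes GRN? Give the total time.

13.8 min

Best ELM to GRN: ELM → GRN costing 4.6
Shortest GRN→FIR: GRN → ALP → FIR = 9.2
Total via GRN: 4.6 + 9.2 = 13.8 min.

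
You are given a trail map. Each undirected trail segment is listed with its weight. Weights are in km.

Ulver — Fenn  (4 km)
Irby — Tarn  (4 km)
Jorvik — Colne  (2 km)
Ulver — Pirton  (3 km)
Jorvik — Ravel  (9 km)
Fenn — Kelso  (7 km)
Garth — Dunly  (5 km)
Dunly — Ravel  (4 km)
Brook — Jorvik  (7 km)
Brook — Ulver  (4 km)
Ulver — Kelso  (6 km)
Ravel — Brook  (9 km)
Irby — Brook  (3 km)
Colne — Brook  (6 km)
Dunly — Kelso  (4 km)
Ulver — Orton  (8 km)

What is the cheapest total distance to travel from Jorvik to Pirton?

Shortest distances from Jorvik:
Jorvik: 0
Colne: 2  (via Jorvik)
Brook: 7  (via Jorvik)
Ravel: 9  (via Jorvik)
Irby: 10  (via Brook)
Ulver: 11  (via Brook)
Dunly: 13  (via Ravel)
Pirton: 14  (via Ulver)
Shortest route: Jorvik → Brook → Ulver → Pirton = 14 km.

14 km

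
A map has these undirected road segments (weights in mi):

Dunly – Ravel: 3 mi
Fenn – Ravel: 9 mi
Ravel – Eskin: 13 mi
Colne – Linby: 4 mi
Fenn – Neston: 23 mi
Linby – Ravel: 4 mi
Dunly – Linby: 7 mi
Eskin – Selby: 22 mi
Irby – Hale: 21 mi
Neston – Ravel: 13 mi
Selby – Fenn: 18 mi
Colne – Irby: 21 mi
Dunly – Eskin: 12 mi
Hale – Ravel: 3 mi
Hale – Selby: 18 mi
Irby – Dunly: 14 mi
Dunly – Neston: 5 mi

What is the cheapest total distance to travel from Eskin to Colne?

21 mi

Candidate routes:
Eskin - Dunly - Linby - Colne: 12+7+4 = 23
Eskin - Dunly - Ravel - Linby - Colne: 12+3+4+4 = 23
Eskin - Ravel - Linby - Colne: 13+4+4 = 21
Eskin - Ravel - Dunly - Linby - Colne: 13+3+7+4 = 27
Cheapest is Eskin - Ravel - Linby - Colne at 21 mi.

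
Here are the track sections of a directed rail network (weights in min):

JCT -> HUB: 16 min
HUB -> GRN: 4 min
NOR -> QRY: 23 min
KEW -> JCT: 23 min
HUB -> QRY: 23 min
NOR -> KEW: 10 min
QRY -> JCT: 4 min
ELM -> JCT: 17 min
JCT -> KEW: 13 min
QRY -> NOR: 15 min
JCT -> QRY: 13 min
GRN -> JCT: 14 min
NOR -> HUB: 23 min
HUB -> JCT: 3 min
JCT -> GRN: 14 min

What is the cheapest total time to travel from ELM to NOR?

45 min

Shortest distances from ELM:
ELM: 0
JCT: 17  (via ELM)
QRY: 30  (via JCT)
KEW: 30  (via JCT)
GRN: 31  (via JCT)
HUB: 33  (via JCT)
NOR: 45  (via QRY)
Shortest route: ELM–JCT–QRY–NOR = 45 min.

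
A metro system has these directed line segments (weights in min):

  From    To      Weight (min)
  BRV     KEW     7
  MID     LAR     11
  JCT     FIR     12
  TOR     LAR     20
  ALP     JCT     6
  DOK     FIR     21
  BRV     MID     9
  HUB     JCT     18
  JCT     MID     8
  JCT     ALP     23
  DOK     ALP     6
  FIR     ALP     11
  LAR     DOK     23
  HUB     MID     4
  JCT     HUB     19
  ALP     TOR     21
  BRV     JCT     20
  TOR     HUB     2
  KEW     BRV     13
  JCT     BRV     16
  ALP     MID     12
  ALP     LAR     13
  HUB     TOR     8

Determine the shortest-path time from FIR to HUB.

34 min

Settle nodes by increasing distance from FIR:
FIR: 0
ALP: 11  (via FIR)
JCT: 17  (via ALP)
MID: 23  (via ALP)
LAR: 24  (via ALP)
TOR: 32  (via ALP)
BRV: 33  (via JCT)
HUB: 34  (via TOR)
Shortest route: FIR–ALP–TOR–HUB = 34 min.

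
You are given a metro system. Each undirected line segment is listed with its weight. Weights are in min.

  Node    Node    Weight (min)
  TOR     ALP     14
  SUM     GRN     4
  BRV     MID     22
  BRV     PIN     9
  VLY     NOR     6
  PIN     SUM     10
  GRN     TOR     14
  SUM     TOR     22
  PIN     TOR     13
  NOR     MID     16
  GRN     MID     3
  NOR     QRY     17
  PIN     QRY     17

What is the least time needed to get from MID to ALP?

Candidate routes:
MID → GRN → SUM → TOR → ALP: 3+4+22+14 = 43
MID → GRN → TOR → ALP: 3+14+14 = 31
Cheapest is MID → GRN → TOR → ALP at 31 min.

31 min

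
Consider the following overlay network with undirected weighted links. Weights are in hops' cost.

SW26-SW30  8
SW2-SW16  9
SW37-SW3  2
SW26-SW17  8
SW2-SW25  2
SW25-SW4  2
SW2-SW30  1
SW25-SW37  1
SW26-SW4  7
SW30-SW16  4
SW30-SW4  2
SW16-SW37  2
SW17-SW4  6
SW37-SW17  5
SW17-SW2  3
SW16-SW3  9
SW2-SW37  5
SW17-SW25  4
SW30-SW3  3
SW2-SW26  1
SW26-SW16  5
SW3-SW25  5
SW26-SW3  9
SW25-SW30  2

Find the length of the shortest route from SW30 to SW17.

4 hops' cost

Candidate routes:
SW30 - SW2 - SW17: 1+3 = 4
SW30 - SW25 - SW2 - SW17: 2+2+3 = 7
SW30 - SW25 - SW17: 2+4 = 6
The minimum is 4 hops' cost via SW30 - SW2 - SW17.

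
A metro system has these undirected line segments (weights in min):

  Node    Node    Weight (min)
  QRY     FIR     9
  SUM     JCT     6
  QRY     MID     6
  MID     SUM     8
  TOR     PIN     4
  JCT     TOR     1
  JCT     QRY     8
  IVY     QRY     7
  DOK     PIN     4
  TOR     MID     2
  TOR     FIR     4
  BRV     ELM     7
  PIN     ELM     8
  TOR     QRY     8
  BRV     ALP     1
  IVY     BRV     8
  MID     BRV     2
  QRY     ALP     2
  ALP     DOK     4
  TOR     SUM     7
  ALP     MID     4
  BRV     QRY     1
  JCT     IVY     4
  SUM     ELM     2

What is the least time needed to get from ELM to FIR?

13 min

Settle nodes by increasing distance from ELM:
ELM: 0
SUM: 2  (via ELM)
BRV: 7  (via ELM)
PIN: 8  (via ELM)
JCT: 8  (via SUM)
ALP: 8  (via BRV)
QRY: 8  (via BRV)
MID: 9  (via BRV)
TOR: 9  (via SUM)
IVY: 12  (via JCT)
DOK: 12  (via PIN)
FIR: 13  (via TOR)
Shortest route: ELM–SUM–TOR–FIR = 13 min.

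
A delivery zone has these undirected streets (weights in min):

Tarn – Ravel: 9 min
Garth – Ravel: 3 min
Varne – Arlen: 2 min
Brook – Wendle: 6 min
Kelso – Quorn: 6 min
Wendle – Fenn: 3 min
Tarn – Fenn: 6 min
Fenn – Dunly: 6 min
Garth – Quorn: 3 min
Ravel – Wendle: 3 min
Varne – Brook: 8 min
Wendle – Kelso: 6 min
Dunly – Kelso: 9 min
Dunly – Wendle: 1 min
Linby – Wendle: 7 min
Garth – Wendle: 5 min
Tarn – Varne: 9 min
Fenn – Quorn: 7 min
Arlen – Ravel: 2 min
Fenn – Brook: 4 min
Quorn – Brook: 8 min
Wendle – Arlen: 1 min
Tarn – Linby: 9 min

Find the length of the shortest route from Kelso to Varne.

9 min

Enumerating some paths:
Kelso - Quorn - Garth - Ravel - Arlen - Varne: 6+3+3+2+2 = 16
Kelso - Wendle - Ravel - Arlen - Varne: 6+3+2+2 = 13
Kelso - Dunly - Wendle - Arlen - Varne: 9+1+1+2 = 13
Kelso - Wendle - Arlen - Varne: 6+1+2 = 9
Cheapest is Kelso - Wendle - Arlen - Varne at 9 min.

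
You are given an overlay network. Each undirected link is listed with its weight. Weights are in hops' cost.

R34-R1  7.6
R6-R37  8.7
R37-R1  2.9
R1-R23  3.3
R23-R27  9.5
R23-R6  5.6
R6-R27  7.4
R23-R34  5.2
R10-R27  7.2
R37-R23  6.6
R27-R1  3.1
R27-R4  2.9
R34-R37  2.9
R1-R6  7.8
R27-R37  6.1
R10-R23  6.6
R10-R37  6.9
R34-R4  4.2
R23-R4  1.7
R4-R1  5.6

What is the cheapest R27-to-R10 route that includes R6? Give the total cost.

19.6 hops' cost

Shortest R27→R6: R27 → R6 = 7.4
Best R6 to R10: R6 → R23 → R10 costing 12.2
Total via R6: 7.4 + 12.2 = 19.6 hops' cost.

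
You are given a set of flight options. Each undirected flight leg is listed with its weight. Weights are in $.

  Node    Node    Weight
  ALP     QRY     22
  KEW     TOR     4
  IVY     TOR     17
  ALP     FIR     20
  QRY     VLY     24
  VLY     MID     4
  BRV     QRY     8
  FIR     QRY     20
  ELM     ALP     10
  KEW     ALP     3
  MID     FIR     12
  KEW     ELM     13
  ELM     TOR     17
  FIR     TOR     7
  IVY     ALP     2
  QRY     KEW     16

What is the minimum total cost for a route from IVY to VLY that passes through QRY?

$45

Shortest IVY→QRY: IVY–ALP–KEW–QRY = 21
Best QRY to VLY: QRY–VLY costing 24
Total via QRY: 21 + 24 = $45.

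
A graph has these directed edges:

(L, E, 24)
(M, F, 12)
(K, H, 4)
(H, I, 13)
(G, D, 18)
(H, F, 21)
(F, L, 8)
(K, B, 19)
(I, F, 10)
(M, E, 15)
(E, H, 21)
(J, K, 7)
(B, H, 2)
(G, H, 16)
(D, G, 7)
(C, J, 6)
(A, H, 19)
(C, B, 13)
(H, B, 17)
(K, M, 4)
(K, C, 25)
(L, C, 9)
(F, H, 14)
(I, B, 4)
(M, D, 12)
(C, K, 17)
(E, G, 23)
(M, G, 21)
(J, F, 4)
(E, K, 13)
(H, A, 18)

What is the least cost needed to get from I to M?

44

Enumerating some paths:
I - F - L - C - J - K - M: 10+8+9+6+7+4 = 44
I - F - L - E - K - M: 10+8+24+13+4 = 59
I - F - L - C - K - M: 10+8+9+17+4 = 48
The minimum is 44 via I - F - L - C - J - K - M.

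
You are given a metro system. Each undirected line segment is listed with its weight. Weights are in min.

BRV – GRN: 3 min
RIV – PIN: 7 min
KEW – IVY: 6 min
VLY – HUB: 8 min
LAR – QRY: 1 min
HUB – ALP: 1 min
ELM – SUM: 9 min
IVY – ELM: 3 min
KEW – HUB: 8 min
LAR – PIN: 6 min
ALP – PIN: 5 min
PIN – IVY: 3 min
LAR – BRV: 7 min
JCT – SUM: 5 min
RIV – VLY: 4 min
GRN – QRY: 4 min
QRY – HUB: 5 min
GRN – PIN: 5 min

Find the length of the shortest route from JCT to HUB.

26 min

Enumerating some paths:
JCT - SUM - ELM - IVY - PIN - LAR - QRY - HUB: 5+9+3+3+6+1+5 = 32
JCT - SUM - ELM - IVY - PIN - GRN - QRY - HUB: 5+9+3+3+5+4+5 = 34
JCT - SUM - ELM - IVY - KEW - HUB: 5+9+3+6+8 = 31
JCT - SUM - ELM - IVY - PIN - ALP - HUB: 5+9+3+3+5+1 = 26
Cheapest is JCT - SUM - ELM - IVY - PIN - ALP - HUB at 26 min.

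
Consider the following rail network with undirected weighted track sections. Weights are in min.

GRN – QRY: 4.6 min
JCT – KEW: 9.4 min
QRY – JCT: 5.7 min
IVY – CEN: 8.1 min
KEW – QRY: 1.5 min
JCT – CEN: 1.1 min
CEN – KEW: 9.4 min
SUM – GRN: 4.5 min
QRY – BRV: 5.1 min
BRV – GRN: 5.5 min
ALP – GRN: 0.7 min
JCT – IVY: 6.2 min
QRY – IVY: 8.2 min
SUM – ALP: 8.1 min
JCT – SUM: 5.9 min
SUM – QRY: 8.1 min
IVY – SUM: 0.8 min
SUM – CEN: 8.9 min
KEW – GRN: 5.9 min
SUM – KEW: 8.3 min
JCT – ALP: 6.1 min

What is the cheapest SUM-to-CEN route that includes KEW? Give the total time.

16.6 min

Best SUM to KEW: SUM → KEW costing 8.3
Best KEW to CEN: KEW → QRY → JCT → CEN costing 8.3
Total via KEW: 8.3 + 8.3 = 16.6 min.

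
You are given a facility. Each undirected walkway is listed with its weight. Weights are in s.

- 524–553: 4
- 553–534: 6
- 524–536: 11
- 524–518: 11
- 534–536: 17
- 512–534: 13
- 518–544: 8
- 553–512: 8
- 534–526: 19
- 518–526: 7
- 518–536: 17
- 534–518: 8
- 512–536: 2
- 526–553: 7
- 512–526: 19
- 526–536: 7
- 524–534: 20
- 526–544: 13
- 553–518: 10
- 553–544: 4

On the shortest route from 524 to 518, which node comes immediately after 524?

Compare a few routes:
524–518: 11 = 11
524–553–526–518: 4+7+7 = 18
524–553–544–518: 4+4+8 = 16
524–553–518: 4+10 = 14
Cheapest is 524–518 at 11 s.
So from 524 the first move is to 518.

518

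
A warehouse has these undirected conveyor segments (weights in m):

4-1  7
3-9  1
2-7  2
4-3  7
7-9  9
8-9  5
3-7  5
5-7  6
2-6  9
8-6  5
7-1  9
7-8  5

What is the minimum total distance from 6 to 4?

Candidate routes:
6–8–9–3–4: 5+5+1+7 = 18
6–2–7–3–4: 9+2+5+7 = 23
6–8–7–3–4: 5+5+5+7 = 22
6–8–7–1–4: 5+5+9+7 = 26
Cheapest is 6–8–9–3–4 at 18 m.

18 m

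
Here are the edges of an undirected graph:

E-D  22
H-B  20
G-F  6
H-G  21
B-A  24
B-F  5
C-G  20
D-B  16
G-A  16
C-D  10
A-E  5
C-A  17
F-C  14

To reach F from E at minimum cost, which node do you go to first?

Compare a few routes:
E–A–B–F: 5+24+5 = 34
E–A–G–F: 5+16+6 = 27
Cheapest is E–A–G–F at 27.
So from E the first move is to A.

A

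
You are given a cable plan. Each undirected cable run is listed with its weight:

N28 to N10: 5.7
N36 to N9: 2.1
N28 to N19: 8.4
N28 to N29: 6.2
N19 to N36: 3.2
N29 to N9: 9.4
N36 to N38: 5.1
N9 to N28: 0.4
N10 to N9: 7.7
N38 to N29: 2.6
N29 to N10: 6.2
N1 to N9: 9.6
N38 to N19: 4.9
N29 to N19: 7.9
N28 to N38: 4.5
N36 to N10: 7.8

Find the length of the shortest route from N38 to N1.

Candidate routes:
N38–N19–N36–N9–N1: 4.9+3.2+2.1+9.6 = 19.8
N38–N29–N28–N9–N1: 2.6+6.2+0.4+9.6 = 18.8
N38–N36–N9–N1: 5.1+2.1+9.6 = 16.8
N38–N28–N9–N1: 4.5+0.4+9.6 = 14.5
The minimum is 14.5 via N38–N28–N9–N1.

14.5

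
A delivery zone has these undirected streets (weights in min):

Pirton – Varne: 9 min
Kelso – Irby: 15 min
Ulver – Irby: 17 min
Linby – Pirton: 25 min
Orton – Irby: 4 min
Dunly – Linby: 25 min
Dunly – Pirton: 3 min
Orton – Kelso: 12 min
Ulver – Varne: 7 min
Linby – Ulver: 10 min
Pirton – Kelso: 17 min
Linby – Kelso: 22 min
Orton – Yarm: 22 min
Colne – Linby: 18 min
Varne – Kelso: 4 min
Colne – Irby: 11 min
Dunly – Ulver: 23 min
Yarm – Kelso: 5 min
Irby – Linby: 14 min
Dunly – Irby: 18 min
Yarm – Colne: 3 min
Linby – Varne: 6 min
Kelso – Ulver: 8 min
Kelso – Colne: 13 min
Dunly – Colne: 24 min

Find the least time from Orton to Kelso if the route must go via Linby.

Best Orton to Linby: Orton → Irby → Linby costing 18
Best Linby to Kelso: Linby → Varne → Kelso costing 10
Total via Linby: 18 + 10 = 28 min.

28 min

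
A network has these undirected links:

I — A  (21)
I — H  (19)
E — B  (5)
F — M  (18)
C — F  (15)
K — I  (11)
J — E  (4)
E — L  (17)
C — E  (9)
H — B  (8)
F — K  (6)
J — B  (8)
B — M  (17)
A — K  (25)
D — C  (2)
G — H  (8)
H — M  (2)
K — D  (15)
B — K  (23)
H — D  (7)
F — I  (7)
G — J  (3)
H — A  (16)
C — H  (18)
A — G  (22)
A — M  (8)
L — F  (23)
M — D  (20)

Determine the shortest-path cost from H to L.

Enumerating some paths:
H - B - E - L: 8+5+17 = 30
H - G - J - E - L: 8+3+4+17 = 32
Cheapest is H - B - E - L at 30.

30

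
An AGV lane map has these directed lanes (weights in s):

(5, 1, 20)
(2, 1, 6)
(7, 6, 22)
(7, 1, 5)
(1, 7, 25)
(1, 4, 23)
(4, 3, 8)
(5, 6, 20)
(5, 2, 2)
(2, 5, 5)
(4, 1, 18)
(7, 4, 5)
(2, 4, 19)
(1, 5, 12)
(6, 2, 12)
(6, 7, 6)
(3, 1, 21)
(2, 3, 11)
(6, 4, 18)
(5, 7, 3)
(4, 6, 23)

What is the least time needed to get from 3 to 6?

53 s

Shortest distances from 3:
3: 0
1: 21  (via 3)
5: 33  (via 1)
2: 35  (via 5)
7: 36  (via 5)
4: 41  (via 7)
6: 53  (via 5)
Shortest route: 3 → 1 → 5 → 6 = 53 s.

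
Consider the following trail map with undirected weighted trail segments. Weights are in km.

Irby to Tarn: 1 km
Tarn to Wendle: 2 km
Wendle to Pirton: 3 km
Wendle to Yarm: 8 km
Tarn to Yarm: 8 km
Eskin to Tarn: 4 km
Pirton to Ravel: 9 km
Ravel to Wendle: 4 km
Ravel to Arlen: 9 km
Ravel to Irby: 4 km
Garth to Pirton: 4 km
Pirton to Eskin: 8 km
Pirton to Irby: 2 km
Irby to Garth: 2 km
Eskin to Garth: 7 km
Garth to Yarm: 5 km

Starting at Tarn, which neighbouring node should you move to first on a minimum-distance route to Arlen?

Enumerating some paths:
Tarn–Wendle–Ravel–Arlen: 2+4+9 = 15
Tarn–Irby–Pirton–Wendle–Ravel–Arlen: 1+2+3+4+9 = 19
Tarn–Irby–Ravel–Arlen: 1+4+9 = 14
Cheapest is Tarn–Irby–Ravel–Arlen at 14 km.
So from Tarn the first move is to Irby.

Irby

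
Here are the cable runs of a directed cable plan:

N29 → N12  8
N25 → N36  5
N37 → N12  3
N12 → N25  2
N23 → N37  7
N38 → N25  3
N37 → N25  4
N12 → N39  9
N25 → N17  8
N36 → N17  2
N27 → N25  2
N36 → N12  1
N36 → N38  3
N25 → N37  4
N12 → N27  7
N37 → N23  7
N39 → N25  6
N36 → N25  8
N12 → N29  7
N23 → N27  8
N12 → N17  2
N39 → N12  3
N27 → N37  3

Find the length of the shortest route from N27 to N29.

13

Settle nodes by increasing distance from N27:
N27: 0
N25: 2  (via N27)
N37: 3  (via N27)
N12: 6  (via N37)
N36: 7  (via N25)
N17: 8  (via N12)
N23: 10  (via N37)
N38: 10  (via N36)
N29: 13  (via N12)
Shortest route: N27 → N37 → N12 → N29 = 13.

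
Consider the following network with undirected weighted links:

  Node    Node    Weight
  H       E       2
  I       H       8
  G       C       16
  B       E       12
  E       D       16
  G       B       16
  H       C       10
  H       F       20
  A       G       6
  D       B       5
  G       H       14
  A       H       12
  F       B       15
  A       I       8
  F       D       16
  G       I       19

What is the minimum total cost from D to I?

Shortest distances from D:
D: 0
B: 5  (via D)
E: 16  (via D)
F: 16  (via D)
H: 18  (via E)
G: 21  (via B)
I: 26  (via H)
Shortest route: D–E–H–I = 26.

26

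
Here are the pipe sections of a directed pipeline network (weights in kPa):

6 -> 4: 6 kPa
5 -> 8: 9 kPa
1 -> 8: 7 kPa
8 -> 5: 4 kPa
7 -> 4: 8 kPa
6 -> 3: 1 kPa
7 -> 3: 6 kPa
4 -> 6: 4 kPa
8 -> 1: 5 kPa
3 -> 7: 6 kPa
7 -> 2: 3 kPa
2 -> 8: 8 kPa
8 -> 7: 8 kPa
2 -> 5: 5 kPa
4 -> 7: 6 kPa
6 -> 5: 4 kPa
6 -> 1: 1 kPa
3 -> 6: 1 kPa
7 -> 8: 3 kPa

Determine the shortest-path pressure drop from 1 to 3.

21 kPa

Enumerating some paths:
1 - 8 - 7 - 3: 7+8+6 = 21
1 - 8 - 7 - 4 - 6 - 3: 7+8+8+4+1 = 28
The minimum is 21 kPa via 1 - 8 - 7 - 3.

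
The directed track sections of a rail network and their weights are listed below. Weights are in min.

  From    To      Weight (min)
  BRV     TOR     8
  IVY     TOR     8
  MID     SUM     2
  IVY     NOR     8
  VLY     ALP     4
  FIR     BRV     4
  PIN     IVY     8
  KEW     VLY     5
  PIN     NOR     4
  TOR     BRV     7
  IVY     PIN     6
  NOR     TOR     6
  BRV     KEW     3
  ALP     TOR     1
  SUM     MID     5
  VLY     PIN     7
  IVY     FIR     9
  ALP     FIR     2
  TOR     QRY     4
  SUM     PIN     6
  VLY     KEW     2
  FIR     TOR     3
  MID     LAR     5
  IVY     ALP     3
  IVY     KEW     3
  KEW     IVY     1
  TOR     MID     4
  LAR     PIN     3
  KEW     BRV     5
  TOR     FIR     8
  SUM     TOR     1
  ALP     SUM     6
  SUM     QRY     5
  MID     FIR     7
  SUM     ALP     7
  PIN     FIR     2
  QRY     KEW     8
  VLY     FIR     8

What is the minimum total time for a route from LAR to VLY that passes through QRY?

Shortest LAR→QRY: LAR → PIN → FIR → TOR → QRY = 12
Shortest QRY→VLY: QRY → KEW → VLY = 13
Total via QRY: 12 + 13 = 25 min.

25 min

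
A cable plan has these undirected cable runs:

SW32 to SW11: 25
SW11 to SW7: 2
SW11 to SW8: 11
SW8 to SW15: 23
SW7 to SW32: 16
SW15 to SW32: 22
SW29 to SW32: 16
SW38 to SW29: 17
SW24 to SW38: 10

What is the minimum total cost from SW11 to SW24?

Settle nodes by increasing distance from SW11:
SW11: 0
SW7: 2  (via SW11)
SW8: 11  (via SW11)
SW32: 18  (via SW7)
SW15: 34  (via SW8)
SW29: 34  (via SW32)
SW38: 51  (via SW29)
SW24: 61  (via SW38)
Shortest route: SW11–SW7–SW32–SW29–SW38–SW24 = 61.

61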